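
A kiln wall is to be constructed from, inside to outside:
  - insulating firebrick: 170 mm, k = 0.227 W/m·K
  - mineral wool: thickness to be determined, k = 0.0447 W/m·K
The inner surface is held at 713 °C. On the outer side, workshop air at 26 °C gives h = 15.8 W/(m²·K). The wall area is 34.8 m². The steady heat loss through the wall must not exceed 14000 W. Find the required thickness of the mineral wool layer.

L ≈ 40 mm

Model the wall as resistances in series:
R_insulating firebrick = L/(kA) = 0.17/(0.227×34.8) = 0.02152 K/W
R_outer film = 1/(h_o·A) = 1/(15.8×34.8) = 0.001819 K/W
Sum of the known resistances R_other = 0.02334 K/W
Required total resistance R_tot = ΔT/Q_allow = 687/14000 = 0.04907 K/W
R_mineral wool = R_tot − R_other = 0.02573 K/W
L = R·k·A = 0.02573×0.0447×34.8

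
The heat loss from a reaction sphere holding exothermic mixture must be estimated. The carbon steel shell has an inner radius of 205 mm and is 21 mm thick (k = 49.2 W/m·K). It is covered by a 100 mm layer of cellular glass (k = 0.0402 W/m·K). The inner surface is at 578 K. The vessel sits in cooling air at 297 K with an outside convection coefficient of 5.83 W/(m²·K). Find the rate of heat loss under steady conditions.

Q ≈ 99.8 W

Radial (spherical) resistances in series:
R_carbon steel shell = (1/0.205 − 1/0.226)/(4π×49.2) = 7.331×10^-4 K/W
R_cellular glass = (1/0.226 − 1/0.326)/(4π×0.0402) = 2.687 K/W
R_outer film = 1/(h·4πr_o²) = 1/(5.83×4π×0.326²) = 0.1284 K/W
R_total = 2.816 K/W
Q = ΔT/R_total = 281/2.816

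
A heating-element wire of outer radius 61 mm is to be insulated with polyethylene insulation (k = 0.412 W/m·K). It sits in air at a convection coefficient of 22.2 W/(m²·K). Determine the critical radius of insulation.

For a cylinder r_cr = k/h = 0.412/22.2
r_cr = 18.6 mm; since the bare radius (61 mm) is above r_cr, any added insulation will reduce heat loss.

r_cr ≈ 18.6 mm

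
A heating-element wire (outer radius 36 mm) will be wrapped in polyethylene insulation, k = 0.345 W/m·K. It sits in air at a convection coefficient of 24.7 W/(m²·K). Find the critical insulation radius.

For a cylinder r_cr = k/h = 0.345/24.7
r_cr = 14 mm; since the bare radius (36 mm) is above r_cr, any added insulation will reduce heat loss.

r_cr ≈ 14 mm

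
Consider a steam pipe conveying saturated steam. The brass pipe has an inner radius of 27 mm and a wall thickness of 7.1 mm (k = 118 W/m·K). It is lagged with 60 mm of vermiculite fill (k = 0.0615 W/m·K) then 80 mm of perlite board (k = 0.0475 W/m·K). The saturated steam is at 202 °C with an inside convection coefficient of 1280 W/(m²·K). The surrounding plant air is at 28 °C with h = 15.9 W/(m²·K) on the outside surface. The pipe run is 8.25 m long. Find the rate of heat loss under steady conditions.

Cylindrical conduction, so R = ln(r₂/r₁)/(2πkL) per layer, in series:
R_inner film = 1/(h_i·2πr₁L) = 1/(1280×2π×0.027×8.25) = 5.582×10^-4 K/W
R_brass pipe wall = ln(34.1/27)/(2π×118×8.25) = 3.817×10^-5 K/W
R_vermiculite fill = ln(94.1/34.1)/(2π×0.0615×8.25) = 0.3184 K/W
R_perlite board = ln(174.1/94.1)/(2π×0.0475×8.25) = 0.2499 K/W
R_outer film = 1/(h_o·2πr_oL) = 1/(15.9×2π×0.1741×8.25) = 0.006969 K/W
R_total = 0.5759 K/W
Q = ΔT/R_total = 174/0.5759

Q ≈ 302 W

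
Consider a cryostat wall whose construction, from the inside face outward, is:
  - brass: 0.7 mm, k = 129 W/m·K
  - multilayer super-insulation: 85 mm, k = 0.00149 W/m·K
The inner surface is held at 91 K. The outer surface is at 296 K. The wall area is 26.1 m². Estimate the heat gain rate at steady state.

Series thermal resistances:
R_brass = L/(kA) = 0.0007/(129×26.1) = 2.079×10^-7 K/W
R_multilayer super-insulation = L/(kA) = 0.085/(0.00149×26.1) = 2.186 K/W
R_total = 2.186 K/W
Q = ΔT / R_total = 205 / 2.186

Q ≈ 93.8 W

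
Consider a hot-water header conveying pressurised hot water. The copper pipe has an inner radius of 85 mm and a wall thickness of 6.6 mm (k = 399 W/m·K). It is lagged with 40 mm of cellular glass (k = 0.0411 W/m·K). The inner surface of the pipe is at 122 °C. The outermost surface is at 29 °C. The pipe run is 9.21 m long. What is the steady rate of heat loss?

Q ≈ 610 W

Treating each annulus and film as a series resistance:
R_copper pipe wall = ln(91.6/85)/(2π×399×9.21) = 3.239×10^-6 K/W
R_cellular glass = ln(131.6/91.6)/(2π×0.0411×9.21) = 0.1523 K/W
R_total = 0.1523 K/W
Q = ΔT/R_total = 93/0.1523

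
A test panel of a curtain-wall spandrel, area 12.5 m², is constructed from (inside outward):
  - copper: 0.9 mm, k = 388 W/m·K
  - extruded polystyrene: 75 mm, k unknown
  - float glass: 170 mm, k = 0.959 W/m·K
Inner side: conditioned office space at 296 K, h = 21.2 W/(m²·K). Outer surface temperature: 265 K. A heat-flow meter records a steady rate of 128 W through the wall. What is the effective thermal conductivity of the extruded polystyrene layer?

Using the resistance-network approach (series):
R_inner film = 1/(h_i·A) = 1/(21.2×12.5) = 0.003774 K/W
R_copper = L/(kA) = 0.0009/(388×12.5) = 1.856×10^-7 K/W
R_float glass = L/(kA) = 0.17/(0.959×12.5) = 0.01418 K/W
Sum of known resistances R_other = 0.01796 K/W
Total R = ΔT/Q = 31/128 = 0.2422 K/W
R_extruded polystyrene = R_total − R_other = 0.2242 K/W
k = L/(R·A) = 0.075/(0.2242×12.5)

k ≈ 0.0268 W/(m·K)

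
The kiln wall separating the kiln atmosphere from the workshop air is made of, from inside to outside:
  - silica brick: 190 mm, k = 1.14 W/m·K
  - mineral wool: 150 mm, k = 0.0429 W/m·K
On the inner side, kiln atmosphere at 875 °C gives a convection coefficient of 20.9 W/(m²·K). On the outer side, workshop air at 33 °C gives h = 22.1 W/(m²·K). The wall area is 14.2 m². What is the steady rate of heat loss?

Treating each layer as a thermal resistance in series:
R_inner film = 1/(h_i·A) = 1/(20.9×14.2) = 0.003369 K/W
R_silica brick = L/(kA) = 0.19/(1.14×14.2) = 0.01174 K/W
R_mineral wool = L/(kA) = 0.15/(0.0429×14.2) = 0.2462 K/W
R_outer film = 1/(h_o·A) = 1/(22.1×14.2) = 0.003187 K/W
R_total = 0.2645 K/W
Q = ΔT / R_total = 842 / 0.2645

Q ≈ 3180 W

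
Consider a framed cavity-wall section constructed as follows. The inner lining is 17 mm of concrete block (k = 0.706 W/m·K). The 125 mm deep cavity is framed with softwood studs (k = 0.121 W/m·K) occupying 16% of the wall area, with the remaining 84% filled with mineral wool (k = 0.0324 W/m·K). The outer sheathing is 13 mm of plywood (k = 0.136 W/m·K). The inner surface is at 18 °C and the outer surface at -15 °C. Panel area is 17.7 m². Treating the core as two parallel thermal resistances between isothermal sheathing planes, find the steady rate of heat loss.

Sheathing layers in series; stud and cavity paths in parallel between them.
R_inner = 0.017/(0.706×17.7) = 0.00136 K/W
R_stud  = 0.125/(0.121×0.16×17.7) = 0.3648 K/W
R_cav   = 0.125/(0.0324×0.84×17.7) = 0.2595 K/W
1/R_core = 1/R_stud + 1/R_cav → R_core = 0.1516 K/W
R_outer = 0.013/(0.136×17.7) = 0.0054 K/W
R_total = 0.1584 K/W
Q = ΔT/R_total = 33/0.1584

Q ≈ 208 W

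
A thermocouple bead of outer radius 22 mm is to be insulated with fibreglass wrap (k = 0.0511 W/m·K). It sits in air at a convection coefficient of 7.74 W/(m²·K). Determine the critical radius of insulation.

For a sphere r_cr = 2k/h = 2×0.0511/7.74
r_cr = 13.2 mm; since the bare radius (22 mm) is above r_cr, any added insulation will reduce heat loss.

r_cr ≈ 13.2 mm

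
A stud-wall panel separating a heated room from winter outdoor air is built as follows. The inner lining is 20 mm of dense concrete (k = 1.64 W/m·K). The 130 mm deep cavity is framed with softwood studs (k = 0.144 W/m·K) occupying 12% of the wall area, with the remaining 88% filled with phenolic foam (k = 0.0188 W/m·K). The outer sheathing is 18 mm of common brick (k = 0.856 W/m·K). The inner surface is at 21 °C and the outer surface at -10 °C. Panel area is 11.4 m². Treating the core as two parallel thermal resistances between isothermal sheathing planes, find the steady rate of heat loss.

Q ≈ 91.2 W

Sheathing layers in series; stud and cavity paths in parallel between them.
R_inner = 0.02/(1.64×11.4) = 0.00107 K/W
R_stud  = 0.13/(0.144×0.12×11.4) = 0.6599 K/W
R_cav   = 0.13/(0.0188×0.88×11.4) = 0.6893 K/W
1/R_core = 1/R_stud + 1/R_cav → R_core = 0.3371 K/W
R_outer = 0.018/(0.856×11.4) = 0.001845 K/W
R_total = 0.3401 K/W
Q = ΔT/R_total = 31/0.3401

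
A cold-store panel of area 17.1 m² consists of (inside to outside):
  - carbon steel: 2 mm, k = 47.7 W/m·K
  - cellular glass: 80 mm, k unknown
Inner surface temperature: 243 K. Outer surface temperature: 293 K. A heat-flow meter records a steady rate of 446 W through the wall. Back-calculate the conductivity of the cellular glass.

k ≈ 0.0417 W/(m·K)

Treating each layer as a thermal resistance in series:
R_carbon steel = L/(kA) = 0.002/(47.7×17.1) = 2.452×10^-6 K/W
Sum of known resistances R_other = 2.452×10^-6 K/W
Total R = ΔT/Q = 50/446 = 0.1121 K/W
R_cellular glass = R_total − R_other = 0.1121 K/W
k = L/(R·A) = 0.08/(0.1121×17.1)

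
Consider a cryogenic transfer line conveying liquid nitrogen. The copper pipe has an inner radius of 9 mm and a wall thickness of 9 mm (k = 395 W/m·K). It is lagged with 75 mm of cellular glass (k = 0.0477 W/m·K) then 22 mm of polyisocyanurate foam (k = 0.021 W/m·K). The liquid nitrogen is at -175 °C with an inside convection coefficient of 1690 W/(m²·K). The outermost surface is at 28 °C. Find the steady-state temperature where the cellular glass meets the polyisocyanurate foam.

T ≈ -18 °C

Cylindrical conduction, so R = ln(r₂/r₁)/(2πkL) per layer, in series:
R_inner film = 1/(h_i·2πr₁L) = 1/(1690×2π×0.009×1) = 0.01046 K/W
R_copper pipe wall = ln(18/9)/(2π×395×1) = 2.793×10^-4 K/W
R_cellular glass = ln(93/18)/(2π×0.0477×1) = 5.479 K/W
R_polyisocyanurate foam = ln(115/93)/(2π×0.021×1) = 1.609 K/W
R_total = 7.099 K/W
Q = ΔT/R_total = 203/7.099
Q = 28.6 W/m
T_interface = T_inner + Q·ΣR(inner→interface) = -175 + 28.6×5.49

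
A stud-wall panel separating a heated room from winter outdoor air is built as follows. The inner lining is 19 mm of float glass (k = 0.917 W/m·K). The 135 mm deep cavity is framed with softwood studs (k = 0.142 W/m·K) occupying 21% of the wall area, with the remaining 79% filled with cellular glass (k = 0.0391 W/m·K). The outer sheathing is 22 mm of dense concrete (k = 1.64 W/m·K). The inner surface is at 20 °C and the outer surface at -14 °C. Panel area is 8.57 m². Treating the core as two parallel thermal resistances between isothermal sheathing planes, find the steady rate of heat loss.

Q ≈ 129 W

Sheathing layers in series; stud and cavity paths in parallel between them.
R_inner = 0.019/(0.917×8.57) = 0.002418 K/W
R_stud  = 0.135/(0.142×0.21×8.57) = 0.5283 K/W
R_cav   = 0.135/(0.0391×0.79×8.57) = 0.51 K/W
1/R_core = 1/R_stud + 1/R_cav → R_core = 0.2595 K/W
R_outer = 0.022/(1.64×8.57) = 0.001565 K/W
R_total = 0.2635 K/W
Q = ΔT/R_total = 34/0.2635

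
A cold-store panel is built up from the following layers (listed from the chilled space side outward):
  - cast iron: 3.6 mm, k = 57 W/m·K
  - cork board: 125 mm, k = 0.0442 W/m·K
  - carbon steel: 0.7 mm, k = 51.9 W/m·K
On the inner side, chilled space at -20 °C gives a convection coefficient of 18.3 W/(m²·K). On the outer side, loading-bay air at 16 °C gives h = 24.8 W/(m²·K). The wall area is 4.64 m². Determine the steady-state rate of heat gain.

Q ≈ 57.1 W

Treating each layer as a thermal resistance in series:
R_inner film = 1/(h_i·A) = 1/(18.3×4.64) = 0.01178 K/W
R_cast iron = L/(kA) = 0.0036/(57×4.64) = 1.361×10^-5 K/W
R_cork board = L/(kA) = 0.125/(0.0442×4.64) = 0.6095 K/W
R_carbon steel = L/(kA) = 0.0007/(51.9×4.64) = 2.907×10^-6 K/W
R_outer film = 1/(h_o·A) = 1/(24.8×4.64) = 0.00869 K/W
R_total = 0.63 K/W
Q = ΔT / R_total = 36 / 0.63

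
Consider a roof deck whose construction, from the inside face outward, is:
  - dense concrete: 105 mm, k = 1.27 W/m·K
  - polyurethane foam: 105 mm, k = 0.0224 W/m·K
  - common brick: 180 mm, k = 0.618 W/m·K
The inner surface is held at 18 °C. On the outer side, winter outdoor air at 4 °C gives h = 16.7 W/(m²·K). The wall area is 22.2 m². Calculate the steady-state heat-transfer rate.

Q ≈ 60.7 W

Series thermal resistances:
R_dense concrete = L/(kA) = 0.105/(1.27×22.2) = 0.003724 K/W
R_polyurethane foam = L/(kA) = 0.105/(0.0224×22.2) = 0.2111 K/W
R_common brick = L/(kA) = 0.18/(0.618×22.2) = 0.01312 K/W
R_outer film = 1/(h_o·A) = 1/(16.7×22.2) = 0.002697 K/W
R_total = 0.2307 K/W
Q = ΔT / R_total = 14 / 0.2307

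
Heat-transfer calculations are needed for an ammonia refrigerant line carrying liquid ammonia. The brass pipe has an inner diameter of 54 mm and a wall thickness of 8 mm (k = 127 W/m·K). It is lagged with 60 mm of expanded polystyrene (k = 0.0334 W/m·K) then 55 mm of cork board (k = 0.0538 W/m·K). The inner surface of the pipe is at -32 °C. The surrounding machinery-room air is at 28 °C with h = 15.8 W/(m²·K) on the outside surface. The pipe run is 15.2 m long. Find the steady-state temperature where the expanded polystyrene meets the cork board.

Treating each annulus and film as a series resistance:
R_brass pipe wall = ln(35/27)/(2π×127×15.2) = 2.14×10^-5 K/W
R_expanded polystyrene = ln(95/35)/(2π×0.0334×15.2) = 0.313 K/W
R_cork board = ln(150/95)/(2π×0.0538×15.2) = 0.0889 K/W
R_outer film = 1/(h_o·2πr_oL) = 1/(15.8×2π×0.15×15.2) = 0.004418 K/W
R_total = 0.4064 K/W
Q = ΔT/R_total = 60/0.4064
Q = 148 W
T_interface = T_inner + Q·ΣR(inner→interface) = -32 + 148×0.3131

T ≈ 14.2 °C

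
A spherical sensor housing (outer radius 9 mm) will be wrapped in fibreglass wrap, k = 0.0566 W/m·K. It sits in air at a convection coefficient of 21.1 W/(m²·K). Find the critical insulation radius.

r_cr ≈ 5.36 mm

For a sphere r_cr = 2k/h = 2×0.0566/21.1
r_cr = 5.36 mm; since the bare radius (9 mm) is above r_cr, any added insulation will reduce heat loss.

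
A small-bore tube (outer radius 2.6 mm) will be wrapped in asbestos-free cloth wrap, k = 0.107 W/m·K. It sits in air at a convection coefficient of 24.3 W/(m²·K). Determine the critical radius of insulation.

For a cylinder r_cr = k/h = 0.107/24.3
r_cr = 4.4 mm; since the bare radius (2.6 mm) is below r_cr, adding a thin layer of insulation will *increase* heat loss.

r_cr ≈ 4.4 mm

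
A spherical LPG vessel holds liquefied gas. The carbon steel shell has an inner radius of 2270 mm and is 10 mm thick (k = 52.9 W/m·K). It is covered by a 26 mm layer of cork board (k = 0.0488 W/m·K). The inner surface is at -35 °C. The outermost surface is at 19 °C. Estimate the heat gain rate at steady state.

For a spherical shell R = (1/r₁ − 1/r₂)/(4πk); film R = 1/(h·4πr²). In series:
R_carbon steel shell = (1/2.27 − 1/2.28)/(4π×52.9) = 2.907×10^-6 K/W
R_cork board = (1/2.28 − 1/2.306)/(4π×0.0488) = 0.008064 K/W
R_total = 0.008067 K/W
Q = ΔT/R_total = 54/0.008067

Q ≈ 6690 W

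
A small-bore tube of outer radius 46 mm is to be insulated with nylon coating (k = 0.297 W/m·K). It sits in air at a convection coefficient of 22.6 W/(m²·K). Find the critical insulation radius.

r_cr ≈ 13.1 mm

For a cylinder r_cr = k/h = 0.297/22.6
r_cr = 13.1 mm; since the bare radius (46 mm) is above r_cr, any added insulation will reduce heat loss.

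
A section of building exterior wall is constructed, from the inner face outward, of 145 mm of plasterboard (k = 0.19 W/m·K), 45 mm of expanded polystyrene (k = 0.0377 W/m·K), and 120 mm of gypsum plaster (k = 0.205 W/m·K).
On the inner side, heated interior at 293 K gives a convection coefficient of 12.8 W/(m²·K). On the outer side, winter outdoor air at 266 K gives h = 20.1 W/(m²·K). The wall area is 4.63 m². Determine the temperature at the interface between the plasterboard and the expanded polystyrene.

T ≈ 284 K

Treating each layer as a thermal resistance in series:
R_inner film = 1/(h_i·A) = 1/(12.8×4.63) = 0.01687 K/W
R_plasterboard = L/(kA) = 0.145/(0.19×4.63) = 0.1648 K/W
R_expanded polystyrene = L/(kA) = 0.045/(0.0377×4.63) = 0.2578 K/W
R_gypsum plaster = L/(kA) = 0.12/(0.205×4.63) = 0.1264 K/W
R_outer film = 1/(h_o·A) = 1/(20.1×4.63) = 0.01075 K/W
R_total = 0.5767 K/W;  Q = ΔT/R_total = 27/0.5767 = 46.82 W
T_interface = T_inner − Q·ΣR(inner→interface) = 293 − 46.8×0.1817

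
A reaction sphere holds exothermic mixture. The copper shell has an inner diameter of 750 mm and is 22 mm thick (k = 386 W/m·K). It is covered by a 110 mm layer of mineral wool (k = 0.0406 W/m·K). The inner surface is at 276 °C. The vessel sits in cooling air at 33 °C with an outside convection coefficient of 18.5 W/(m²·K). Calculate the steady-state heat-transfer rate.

Radial (spherical) resistances in series:
R_copper shell = (1/0.375 − 1/0.397)/(4π×386) = 3.047×10^-5 K/W
R_mineral wool = (1/0.397 − 1/0.507)/(4π×0.0406) = 1.071 K/W
R_outer film = 1/(h·4πr_o²) = 1/(18.5×4π×0.507²) = 0.01673 K/W
R_total = 1.088 K/W
Q = ΔT/R_total = 243/1.088

Q ≈ 223 W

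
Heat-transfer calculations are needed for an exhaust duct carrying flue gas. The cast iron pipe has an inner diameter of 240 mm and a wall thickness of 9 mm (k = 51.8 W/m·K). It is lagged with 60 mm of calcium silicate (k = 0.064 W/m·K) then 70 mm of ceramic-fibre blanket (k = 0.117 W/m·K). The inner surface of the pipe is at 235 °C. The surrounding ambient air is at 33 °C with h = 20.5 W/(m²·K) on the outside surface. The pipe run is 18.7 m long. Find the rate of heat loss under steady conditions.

Q ≈ 2680 W

For a radial system each layer contributes R = ln(r_out/r_in)/(2πkL); films add R = 1/(hA).
R_cast iron pipe wall = ln(129/120)/(2π×51.8×18.7) = 1.188×10^-5 K/W
R_calcium silicate = ln(189/129)/(2π×0.064×18.7) = 0.05079 K/W
R_ceramic-fibre blanket = ln(259/189)/(2π×0.117×18.7) = 0.02292 K/W
R_outer film = 1/(h_o·2πr_oL) = 1/(20.5×2π×0.259×18.7) = 0.001603 K/W
R_total = 0.07533 K/W
Q = ΔT/R_total = 202/0.07533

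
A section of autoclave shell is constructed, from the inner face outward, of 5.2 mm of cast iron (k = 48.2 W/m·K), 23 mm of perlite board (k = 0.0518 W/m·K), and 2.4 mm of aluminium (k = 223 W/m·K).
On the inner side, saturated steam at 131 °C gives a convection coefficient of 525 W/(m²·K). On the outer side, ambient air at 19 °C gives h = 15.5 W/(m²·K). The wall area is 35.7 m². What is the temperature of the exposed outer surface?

Thermal resistances in series:
R_inner film = 1/(h_i·A) = 1/(525×35.7) = 5.335×10^-5 K/W
R_cast iron = L/(kA) = 0.0052/(48.2×35.7) = 3.022×10^-6 K/W
R_perlite board = L/(kA) = 0.023/(0.0518×35.7) = 0.01244 K/W
R_aluminium = L/(kA) = 0.0024/(223×35.7) = 3.015×10^-7 K/W
R_outer film = 1/(h_o·A) = 1/(15.5×35.7) = 0.001807 K/W
R_total = 0.0143 K/W;  Q = ΔT/R_total = 112/0.0143 = 7831 W
T_interface = T_inner − Q·ΣR(inner→interface) = 131 − 7830×0.01249

T ≈ 33.2 °C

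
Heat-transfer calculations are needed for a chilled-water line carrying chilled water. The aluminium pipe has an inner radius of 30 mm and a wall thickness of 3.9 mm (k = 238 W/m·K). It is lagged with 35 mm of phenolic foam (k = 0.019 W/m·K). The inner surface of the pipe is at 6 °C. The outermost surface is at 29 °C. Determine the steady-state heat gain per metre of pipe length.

q′ ≈ 3.87 W/m

Treating each annulus and film as a series resistance:
R_aluminium pipe wall = ln(33.9/30)/(2π×238×1) = 8.173×10^-5 K/W
R_phenolic foam = ln(68.9/33.9)/(2π×0.019×1) = 5.941 K/W
R_total = 5.941 K/W
Q = ΔT/R_total = 23/5.941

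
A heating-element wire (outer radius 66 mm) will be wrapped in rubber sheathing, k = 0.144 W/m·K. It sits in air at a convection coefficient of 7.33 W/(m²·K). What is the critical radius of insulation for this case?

For a cylinder r_cr = k/h = 0.144/7.33
r_cr = 19.6 mm; since the bare radius (66 mm) is above r_cr, any added insulation will reduce heat loss.

r_cr ≈ 19.6 mm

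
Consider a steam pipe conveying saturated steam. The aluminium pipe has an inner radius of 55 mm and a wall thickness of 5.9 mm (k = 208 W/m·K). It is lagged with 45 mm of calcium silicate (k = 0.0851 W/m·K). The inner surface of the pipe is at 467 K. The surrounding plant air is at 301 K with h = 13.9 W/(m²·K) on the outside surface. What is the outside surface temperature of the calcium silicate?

T ≈ 317 K

For a radial system each layer contributes R = ln(r_out/r_in)/(2πkL); films add R = 1/(hA).
R_aluminium pipe wall = ln(60.9/55)/(2π×208×1) = 7.797×10^-5 K/W
R_calcium silicate = ln(105.9/60.9)/(2π×0.0851×1) = 1.035 K/W
R_outer film = 1/(h_o·2πr_oL) = 1/(13.9×2π×0.1059×1) = 0.1081 K/W
R_total = 1.143 K/W
Q = ΔT/R_total = 166/1.143
Q = 145 W/m
T_interface = T_inner − Q·ΣR(inner→interface) = 467 − 145×1.035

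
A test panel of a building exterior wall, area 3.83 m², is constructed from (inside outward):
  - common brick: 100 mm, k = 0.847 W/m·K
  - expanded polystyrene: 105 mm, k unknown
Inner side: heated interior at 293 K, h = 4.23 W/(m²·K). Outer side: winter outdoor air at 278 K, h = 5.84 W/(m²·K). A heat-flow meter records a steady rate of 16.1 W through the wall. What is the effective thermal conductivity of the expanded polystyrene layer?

k ≈ 0.0345 W/(m·K)

Using the resistance-network approach (series):
R_inner film = 1/(h_i·A) = 1/(4.23×3.83) = 0.06172 K/W
R_common brick = L/(kA) = 0.1/(0.847×3.83) = 0.03083 K/W
R_outer film = 1/(h_o·A) = 1/(5.84×3.83) = 0.04471 K/W
Sum of known resistances R_other = 0.1373 K/W
Total R = ΔT/Q = 15/16.1 = 0.9317 K/W
R_expanded polystyrene = R_total − R_other = 0.7944 K/W
k = L/(R·A) = 0.105/(0.7944×3.83)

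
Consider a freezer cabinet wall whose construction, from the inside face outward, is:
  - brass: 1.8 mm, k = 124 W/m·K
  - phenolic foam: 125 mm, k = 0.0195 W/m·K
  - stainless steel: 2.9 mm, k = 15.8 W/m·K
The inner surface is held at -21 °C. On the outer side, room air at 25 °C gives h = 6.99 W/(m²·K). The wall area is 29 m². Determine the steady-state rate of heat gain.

Using the resistance-network approach (series):
R_brass = L/(kA) = 0.0018/(124×29) = 5.006×10^-7 K/W
R_phenolic foam = L/(kA) = 0.125/(0.0195×29) = 0.221 K/W
R_stainless steel = L/(kA) = 0.0029/(15.8×29) = 6.329×10^-6 K/W
R_outer film = 1/(h_o·A) = 1/(6.99×29) = 0.004933 K/W
R_total = 0.226 K/W
Q = ΔT / R_total = 46 / 0.226

Q ≈ 204 W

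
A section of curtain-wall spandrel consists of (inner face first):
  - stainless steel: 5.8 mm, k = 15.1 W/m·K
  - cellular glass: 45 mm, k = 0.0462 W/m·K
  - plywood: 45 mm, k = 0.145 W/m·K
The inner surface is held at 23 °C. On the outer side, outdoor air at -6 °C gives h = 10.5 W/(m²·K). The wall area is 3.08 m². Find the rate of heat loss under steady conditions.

Q ≈ 64.7 W

Using the resistance-network approach (series):
R_stainless steel = L/(kA) = 0.0058/(15.1×3.08) = 1.247×10^-4 K/W
R_cellular glass = L/(kA) = 0.045/(0.0462×3.08) = 0.3162 K/W
R_plywood = L/(kA) = 0.045/(0.145×3.08) = 0.1008 K/W
R_outer film = 1/(h_o·A) = 1/(10.5×3.08) = 0.03092 K/W
R_total = 0.448 K/W
Q = ΔT / R_total = 29 / 0.448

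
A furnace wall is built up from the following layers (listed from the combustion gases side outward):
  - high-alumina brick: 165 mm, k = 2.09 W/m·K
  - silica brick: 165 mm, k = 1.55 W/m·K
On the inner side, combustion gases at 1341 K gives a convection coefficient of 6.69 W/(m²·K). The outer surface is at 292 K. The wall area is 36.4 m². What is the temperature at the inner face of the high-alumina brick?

T ≈ 873 K

Using the resistance-network approach (series):
R_inner film = 1/(h_i·A) = 1/(6.69×36.4) = 0.004107 K/W
R_high-alumina brick = L/(kA) = 0.165/(2.09×36.4) = 0.002169 K/W
R_silica brick = L/(kA) = 0.165/(1.55×36.4) = 0.002924 K/W
R_total = 0.0092 K/W;  Q = ΔT/R_total = 1049/0.0092 = 114000 W
T_interface = T_inner − Q·ΣR(inner→interface) = 1341 − 114000×0.004107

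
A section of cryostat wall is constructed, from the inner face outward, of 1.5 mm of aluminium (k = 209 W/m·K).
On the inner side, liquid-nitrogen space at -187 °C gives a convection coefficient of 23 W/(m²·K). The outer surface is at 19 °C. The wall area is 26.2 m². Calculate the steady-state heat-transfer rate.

Q ≈ 124000 W

Treating each layer as a thermal resistance in series:
R_inner film = 1/(h_i·A) = 1/(23×26.2) = 0.001659 K/W
R_aluminium = L/(kA) = 0.0015/(209×26.2) = 2.739×10^-7 K/W
R_total = 0.00166 K/W
Q = ΔT / R_total = 206 / 0.00166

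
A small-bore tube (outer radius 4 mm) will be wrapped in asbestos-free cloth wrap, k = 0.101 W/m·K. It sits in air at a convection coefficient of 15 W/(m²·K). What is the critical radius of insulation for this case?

For a cylinder r_cr = k/h = 0.101/15
r_cr = 6.73 mm; since the bare radius (4 mm) is below r_cr, adding a thin layer of insulation will *increase* heat loss.

r_cr ≈ 6.73 mm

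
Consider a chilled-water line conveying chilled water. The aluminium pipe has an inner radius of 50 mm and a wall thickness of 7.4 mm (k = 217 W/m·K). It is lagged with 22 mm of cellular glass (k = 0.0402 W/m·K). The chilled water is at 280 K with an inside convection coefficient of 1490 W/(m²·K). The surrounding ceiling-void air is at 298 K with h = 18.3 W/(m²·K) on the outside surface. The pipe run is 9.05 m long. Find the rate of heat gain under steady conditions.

Radial resistances (cylindrical: R_cond = ln(r_o/r_i)/(2πkL), R_conv = 1/(h·2πrL)):
R_inner film = 1/(h_i·2πr₁L) = 1/(1490×2π×0.05×9.05) = 2.361×10^-4 K/W
R_aluminium pipe wall = ln(57.4/50)/(2π×217×9.05) = 1.119×10^-5 K/W
R_cellular glass = ln(79.4/57.4)/(2π×0.0402×9.05) = 0.1419 K/W
R_outer film = 1/(h_o·2πr_oL) = 1/(18.3×2π×0.0794×9.05) = 0.0121 K/W
R_total = 0.1543 K/W
Q = ΔT/R_total = 18/0.1543

Q ≈ 117 W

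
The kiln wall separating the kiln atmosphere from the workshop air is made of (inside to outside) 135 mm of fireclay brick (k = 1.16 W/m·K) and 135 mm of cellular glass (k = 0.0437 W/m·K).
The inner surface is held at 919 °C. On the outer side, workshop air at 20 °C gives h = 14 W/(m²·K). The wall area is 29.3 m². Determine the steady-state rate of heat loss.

Treating each layer as a thermal resistance in series:
R_fireclay brick = L/(kA) = 0.135/(1.16×29.3) = 0.003972 K/W
R_cellular glass = L/(kA) = 0.135/(0.0437×29.3) = 0.1054 K/W
R_outer film = 1/(h_o·A) = 1/(14×29.3) = 0.002438 K/W
R_total = 0.1118 K/W
Q = ΔT / R_total = 899 / 0.1118

Q ≈ 8040 W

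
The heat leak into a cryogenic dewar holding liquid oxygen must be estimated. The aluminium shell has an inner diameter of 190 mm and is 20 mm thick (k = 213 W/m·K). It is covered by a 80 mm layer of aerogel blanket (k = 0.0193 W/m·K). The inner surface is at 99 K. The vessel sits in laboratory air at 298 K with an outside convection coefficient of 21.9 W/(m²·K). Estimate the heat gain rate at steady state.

Q ≈ 13.4 W

Each spherical layer contributes R = (1/r_i − 1/r_o)/(4πk):
R_aluminium shell = (1/0.095 − 1/0.115)/(4π×213) = 6.839×10^-4 K/W
R_aerogel blanket = (1/0.115 − 1/0.195)/(4π×0.0193) = 14.71 K/W
R_outer film = 1/(h·4πr_o²) = 1/(21.9×4π×0.195²) = 0.09556 K/W
R_total = 14.81 K/W
Q = ΔT/R_total = 199/14.81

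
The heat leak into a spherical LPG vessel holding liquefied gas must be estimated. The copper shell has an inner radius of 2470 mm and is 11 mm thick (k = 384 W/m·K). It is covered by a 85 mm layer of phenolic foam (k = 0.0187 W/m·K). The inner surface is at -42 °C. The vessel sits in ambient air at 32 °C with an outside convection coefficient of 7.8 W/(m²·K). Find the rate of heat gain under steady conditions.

Each spherical layer contributes R = (1/r_i − 1/r_o)/(4πk):
R_copper shell = (1/2.47 − 1/2.481)/(4π×384) = 3.72×10^-7 K/W
R_phenolic foam = (1/2.481 − 1/2.566)/(4π×0.0187) = 0.05682 K/W
R_outer film = 1/(h·4πr_o²) = 1/(7.8×4π×2.566²) = 0.001549 K/W
R_total = 0.05837 K/W
Q = ΔT/R_total = 74/0.05837

Q ≈ 1270 W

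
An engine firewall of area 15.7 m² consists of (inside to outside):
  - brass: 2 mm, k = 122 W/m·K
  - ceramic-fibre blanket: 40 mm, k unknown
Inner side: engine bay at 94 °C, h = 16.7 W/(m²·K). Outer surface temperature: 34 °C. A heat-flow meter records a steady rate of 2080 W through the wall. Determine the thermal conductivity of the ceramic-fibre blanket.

Thermal resistances in series:
R_inner film = 1/(h_i·A) = 1/(16.7×15.7) = 0.003814 K/W
R_brass = L/(kA) = 0.002/(122×15.7) = 1.044×10^-6 K/W
Sum of known resistances R_other = 0.003815 K/W
Total R = ΔT/Q = 60/2080 = 0.02885 K/W
R_ceramic-fibre blanket = R_total − R_other = 0.02503 K/W
k = L/(R·A) = 0.04/(0.02503×15.7)

k ≈ 0.102 W/(m·K)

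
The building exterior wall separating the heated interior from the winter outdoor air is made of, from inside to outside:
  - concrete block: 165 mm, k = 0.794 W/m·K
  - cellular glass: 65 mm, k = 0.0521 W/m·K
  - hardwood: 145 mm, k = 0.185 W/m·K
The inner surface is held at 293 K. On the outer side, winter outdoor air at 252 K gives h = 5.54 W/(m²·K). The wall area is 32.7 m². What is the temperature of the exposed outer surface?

T ≈ 255 K

Series thermal resistances:
R_concrete block = L/(kA) = 0.165/(0.794×32.7) = 0.006355 K/W
R_cellular glass = L/(kA) = 0.065/(0.0521×32.7) = 0.03815 K/W
R_hardwood = L/(kA) = 0.145/(0.185×32.7) = 0.02397 K/W
R_outer film = 1/(h_o·A) = 1/(5.54×32.7) = 0.00552 K/W
R_total = 0.074 K/W;  Q = ΔT/R_total = 41/0.074 = 554.1 W
T_interface = T_inner − Q·ΣR(inner→interface) = 293 − 554×0.06848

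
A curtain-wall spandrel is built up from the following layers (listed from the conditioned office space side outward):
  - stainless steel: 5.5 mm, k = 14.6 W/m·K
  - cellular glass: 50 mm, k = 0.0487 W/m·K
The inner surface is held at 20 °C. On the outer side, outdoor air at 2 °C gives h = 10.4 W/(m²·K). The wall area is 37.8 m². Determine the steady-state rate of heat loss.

Treating each layer as a thermal resistance in series:
R_stainless steel = L/(kA) = 0.0055/(14.6×37.8) = 9.966×10^-6 K/W
R_cellular glass = L/(kA) = 0.05/(0.0487×37.8) = 0.02716 K/W
R_outer film = 1/(h_o·A) = 1/(10.4×37.8) = 0.002544 K/W
R_total = 0.02971 K/W
Q = ΔT / R_total = 18 / 0.02971

Q ≈ 606 W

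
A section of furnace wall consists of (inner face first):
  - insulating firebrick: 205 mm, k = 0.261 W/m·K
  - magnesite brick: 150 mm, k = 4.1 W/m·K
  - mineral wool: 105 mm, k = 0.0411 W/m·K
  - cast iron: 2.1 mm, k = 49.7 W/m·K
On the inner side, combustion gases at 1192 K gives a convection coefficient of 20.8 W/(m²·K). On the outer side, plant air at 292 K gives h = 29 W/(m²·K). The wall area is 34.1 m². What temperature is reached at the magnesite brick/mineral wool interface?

T ≈ 966 K

Model the wall as resistances in series:
R_inner film = 1/(h_i·A) = 1/(20.8×34.1) = 0.00141 K/W
R_insulating firebrick = L/(kA) = 0.205/(0.261×34.1) = 0.02303 K/W
R_magnesite brick = L/(kA) = 0.15/(4.1×34.1) = 0.001073 K/W
R_mineral wool = L/(kA) = 0.105/(0.0411×34.1) = 0.07492 K/W
R_cast iron = L/(kA) = 0.0021/(49.7×34.1) = 1.239×10^-6 K/W
R_outer film = 1/(h_o·A) = 1/(29×34.1) = 0.001011 K/W
R_total = 0.1014 K/W;  Q = ΔT/R_total = 900/0.1014 = 8872 W
T_interface = T_inner − Q·ΣR(inner→interface) = 1192 − 8870×0.02552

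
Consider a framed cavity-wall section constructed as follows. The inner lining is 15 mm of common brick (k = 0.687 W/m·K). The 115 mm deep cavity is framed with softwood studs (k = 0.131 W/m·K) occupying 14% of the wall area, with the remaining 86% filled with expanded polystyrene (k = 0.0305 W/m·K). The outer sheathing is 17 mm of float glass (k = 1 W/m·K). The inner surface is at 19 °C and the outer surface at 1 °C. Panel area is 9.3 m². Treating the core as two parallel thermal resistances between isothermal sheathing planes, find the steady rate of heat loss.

Sheathing layers in series; stud and cavity paths in parallel between them.
R_inner = 0.015/(0.687×9.3) = 0.002348 K/W
R_stud  = 0.115/(0.131×0.14×9.3) = 0.6742 K/W
R_cav   = 0.115/(0.0305×0.86×9.3) = 0.4714 K/W
1/R_core = 1/R_stud + 1/R_cav → R_core = 0.2774 K/W
R_outer = 0.017/(1×9.3) = 0.001828 K/W
R_total = 0.2816 K/W
Q = ΔT/R_total = 18/0.2816

Q ≈ 63.9 W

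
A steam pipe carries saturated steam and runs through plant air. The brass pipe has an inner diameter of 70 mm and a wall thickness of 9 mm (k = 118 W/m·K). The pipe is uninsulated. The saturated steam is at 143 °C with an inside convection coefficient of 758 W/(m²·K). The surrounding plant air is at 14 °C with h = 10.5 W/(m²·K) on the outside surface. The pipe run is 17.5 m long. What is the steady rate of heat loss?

Radial resistances (cylindrical: R_cond = ln(r_o/r_i)/(2πkL), R_conv = 1/(h·2πrL)):
R_inner film = 1/(h_i·2πr₁L) = 1/(758×2π×0.035×17.5) = 3.428×10^-4 K/W
R_brass pipe wall = ln(44/35)/(2π×118×17.5) = 1.764×10^-5 K/W
R_outer film = 1/(h_o·2πr_oL) = 1/(10.5×2π×0.044×17.5) = 0.01969 K/W
R_total = 0.02005 K/W
Q = ΔT/R_total = 129/0.02005

Q ≈ 6440 W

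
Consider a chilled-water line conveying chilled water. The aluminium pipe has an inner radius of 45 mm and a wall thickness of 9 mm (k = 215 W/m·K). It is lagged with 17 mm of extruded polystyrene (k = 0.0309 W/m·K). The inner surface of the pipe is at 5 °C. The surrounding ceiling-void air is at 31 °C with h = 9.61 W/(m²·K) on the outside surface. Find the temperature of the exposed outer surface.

Radial resistances (cylindrical: R_cond = ln(r_o/r_i)/(2πkL), R_conv = 1/(h·2πrL)):
R_aluminium pipe wall = ln(54/45)/(2π×215×1) = 1.35×10^-4 K/W
R_extruded polystyrene = ln(71/54)/(2π×0.0309×1) = 1.41 K/W
R_outer film = 1/(h_o·2πr_oL) = 1/(9.61×2π×0.071×1) = 0.2333 K/W
R_total = 1.643 K/W
Q = ΔT/R_total = 26/1.643
Q = 15.8 W/m
T_interface = T_inner + Q·ΣR(inner→interface) = 5 + 15.8×1.41

T ≈ 27.3 °C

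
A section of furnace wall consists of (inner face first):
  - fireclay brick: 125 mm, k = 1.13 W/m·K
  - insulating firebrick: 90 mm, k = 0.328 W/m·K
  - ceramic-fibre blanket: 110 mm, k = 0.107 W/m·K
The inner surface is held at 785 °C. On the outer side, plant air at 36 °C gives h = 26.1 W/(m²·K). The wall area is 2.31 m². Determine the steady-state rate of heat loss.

Q ≈ 1190 W

Series thermal resistances:
R_fireclay brick = L/(kA) = 0.125/(1.13×2.31) = 0.04789 K/W
R_insulating firebrick = L/(kA) = 0.09/(0.328×2.31) = 0.1188 K/W
R_ceramic-fibre blanket = L/(kA) = 0.11/(0.107×2.31) = 0.445 K/W
R_outer film = 1/(h_o·A) = 1/(26.1×2.31) = 0.01659 K/W
R_total = 0.6283 K/W
Q = ΔT / R_total = 749 / 0.6283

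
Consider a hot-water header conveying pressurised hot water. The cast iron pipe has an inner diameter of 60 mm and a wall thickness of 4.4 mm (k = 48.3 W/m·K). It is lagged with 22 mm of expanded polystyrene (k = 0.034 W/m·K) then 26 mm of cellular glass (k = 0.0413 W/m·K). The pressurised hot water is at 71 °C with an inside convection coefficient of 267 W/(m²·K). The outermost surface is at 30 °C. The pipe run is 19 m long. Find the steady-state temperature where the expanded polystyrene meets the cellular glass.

T ≈ 45.8 °C

For a radial system each layer contributes R = ln(r_out/r_in)/(2πkL); films add R = 1/(hA).
R_inner film = 1/(h_i·2πr₁L) = 1/(267×2π×0.03×19) = 0.001046 K/W
R_cast iron pipe wall = ln(34.4/30)/(2π×48.3×19) = 2.374×10^-5 K/W
R_expanded polystyrene = ln(56.4/34.4)/(2π×0.034×19) = 0.1218 K/W
R_cellular glass = ln(82.4/56.4)/(2π×0.0413×19) = 0.07689 K/W
R_total = 0.1998 K/W
Q = ΔT/R_total = 41/0.1998
Q = 205 W
T_interface = T_inner − Q·ΣR(inner→interface) = 71 − 205×0.1229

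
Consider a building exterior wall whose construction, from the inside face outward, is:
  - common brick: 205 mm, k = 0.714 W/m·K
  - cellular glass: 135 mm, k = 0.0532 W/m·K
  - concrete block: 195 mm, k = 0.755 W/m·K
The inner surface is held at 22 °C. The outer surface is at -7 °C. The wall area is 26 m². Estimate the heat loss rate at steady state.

Q ≈ 245 W

Series thermal resistances:
R_common brick = L/(kA) = 0.205/(0.714×26) = 0.01104 K/W
R_cellular glass = L/(kA) = 0.135/(0.0532×26) = 0.0976 K/W
R_concrete block = L/(kA) = 0.195/(0.755×26) = 0.009934 K/W
R_total = 0.1186 K/W
Q = ΔT / R_total = 29 / 0.1186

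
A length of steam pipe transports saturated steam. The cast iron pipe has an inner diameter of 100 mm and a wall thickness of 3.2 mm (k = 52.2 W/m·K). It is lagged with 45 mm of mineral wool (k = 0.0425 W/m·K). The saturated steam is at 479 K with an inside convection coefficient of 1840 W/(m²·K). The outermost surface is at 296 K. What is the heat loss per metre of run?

Cylindrical conduction, so R = ln(r₂/r₁)/(2πkL) per layer, in series:
R_inner film = 1/(h_i·2πr₁L) = 1/(1840×2π×0.05×1) = 0.00173 K/W
R_cast iron pipe wall = ln(53.2/50)/(2π×52.2×1) = 1.891×10^-4 K/W
R_mineral wool = ln(98.2/53.2)/(2π×0.0425×1) = 2.295 K/W
R_total = 2.297 K/W
Q = ΔT/R_total = 183/2.297

q′ ≈ 79.7 W/m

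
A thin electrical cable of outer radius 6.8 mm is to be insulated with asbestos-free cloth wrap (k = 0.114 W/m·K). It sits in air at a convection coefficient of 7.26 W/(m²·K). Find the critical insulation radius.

r_cr ≈ 15.7 mm

For a cylinder r_cr = k/h = 0.114/7.26
r_cr = 15.7 mm; since the bare radius (6.8 mm) is below r_cr, adding a thin layer of insulation will *increase* heat loss.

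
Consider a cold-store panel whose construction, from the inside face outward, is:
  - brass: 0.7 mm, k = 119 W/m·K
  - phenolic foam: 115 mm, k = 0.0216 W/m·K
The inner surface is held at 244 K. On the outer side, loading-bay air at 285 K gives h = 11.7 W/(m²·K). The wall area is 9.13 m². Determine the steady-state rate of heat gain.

Treating each layer as a thermal resistance in series:
R_brass = L/(kA) = 0.0007/(119×9.13) = 6.443×10^-7 K/W
R_phenolic foam = L/(kA) = 0.115/(0.0216×9.13) = 0.5831 K/W
R_outer film = 1/(h_o·A) = 1/(11.7×9.13) = 0.009361 K/W
R_total = 0.5925 K/W
Q = ΔT / R_total = 41 / 0.5925

Q ≈ 69.2 W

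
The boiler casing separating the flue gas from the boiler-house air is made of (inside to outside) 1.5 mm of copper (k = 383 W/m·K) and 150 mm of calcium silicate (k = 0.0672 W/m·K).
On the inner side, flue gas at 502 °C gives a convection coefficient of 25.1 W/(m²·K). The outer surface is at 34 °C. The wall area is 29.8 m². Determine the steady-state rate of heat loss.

Series thermal resistances:
R_inner film = 1/(h_i·A) = 1/(25.1×29.8) = 0.001337 K/W
R_copper = L/(kA) = 0.0015/(383×29.8) = 1.314×10^-7 K/W
R_calcium silicate = L/(kA) = 0.15/(0.0672×29.8) = 0.0749 K/W
R_total = 0.07624 K/W
Q = ΔT / R_total = 468 / 0.07624

Q ≈ 6140 W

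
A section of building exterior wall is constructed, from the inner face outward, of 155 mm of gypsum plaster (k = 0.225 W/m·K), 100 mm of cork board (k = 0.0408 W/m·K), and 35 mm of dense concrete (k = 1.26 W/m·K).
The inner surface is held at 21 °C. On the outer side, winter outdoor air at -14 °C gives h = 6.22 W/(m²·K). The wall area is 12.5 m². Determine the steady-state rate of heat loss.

Model the wall as resistances in series:
R_gypsum plaster = L/(kA) = 0.155/(0.225×12.5) = 0.05511 K/W
R_cork board = L/(kA) = 0.1/(0.0408×12.5) = 0.1961 K/W
R_dense concrete = L/(kA) = 0.035/(1.26×12.5) = 0.002222 K/W
R_outer film = 1/(h_o·A) = 1/(6.22×12.5) = 0.01286 K/W
R_total = 0.2663 K/W
Q = ΔT / R_total = 35 / 0.2663

Q ≈ 131 W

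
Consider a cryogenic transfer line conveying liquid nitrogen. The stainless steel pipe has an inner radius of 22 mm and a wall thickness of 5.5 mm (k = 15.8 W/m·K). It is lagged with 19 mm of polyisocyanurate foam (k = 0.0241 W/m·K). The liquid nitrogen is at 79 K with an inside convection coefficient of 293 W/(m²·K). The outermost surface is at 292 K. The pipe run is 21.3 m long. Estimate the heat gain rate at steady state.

Q ≈ 1300 W

For a radial system each layer contributes R = ln(r_out/r_in)/(2πkL); films add R = 1/(hA).
R_inner film = 1/(h_i·2πr₁L) = 1/(293×2π×0.022×21.3) = 0.001159 K/W
R_stainless steel pipe wall = ln(27.5/22)/(2π×15.8×21.3) = 1.055×10^-4 K/W
R_polyisocyanurate foam = ln(46.5/27.5)/(2π×0.0241×21.3) = 0.1629 K/W
R_total = 0.1641 K/W
Q = ΔT/R_total = 213/0.1641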